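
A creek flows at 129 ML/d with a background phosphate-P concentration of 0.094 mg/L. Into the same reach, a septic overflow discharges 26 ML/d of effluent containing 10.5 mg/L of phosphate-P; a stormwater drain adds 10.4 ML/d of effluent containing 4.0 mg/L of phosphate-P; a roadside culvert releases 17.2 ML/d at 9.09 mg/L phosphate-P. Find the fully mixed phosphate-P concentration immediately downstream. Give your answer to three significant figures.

Mass balance: C = (129.0·0.09400 + 26.00·10.50 + 10.40·4.000 + 17.20·9.090) / 182.6 = 483.1/182.6 = 2.646 mg/L.

2.65 mg/L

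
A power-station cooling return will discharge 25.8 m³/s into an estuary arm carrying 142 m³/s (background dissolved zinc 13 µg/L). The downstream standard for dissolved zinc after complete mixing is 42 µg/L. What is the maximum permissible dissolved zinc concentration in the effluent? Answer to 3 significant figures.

202 µg/L

At the limit, (Qr·Cr + Qe·Cₑ)/(Qr + Qe) = 42:
Cₑ = (167.8·42 − 142.0·13.00) / 25.80 = 201.6 µg/L.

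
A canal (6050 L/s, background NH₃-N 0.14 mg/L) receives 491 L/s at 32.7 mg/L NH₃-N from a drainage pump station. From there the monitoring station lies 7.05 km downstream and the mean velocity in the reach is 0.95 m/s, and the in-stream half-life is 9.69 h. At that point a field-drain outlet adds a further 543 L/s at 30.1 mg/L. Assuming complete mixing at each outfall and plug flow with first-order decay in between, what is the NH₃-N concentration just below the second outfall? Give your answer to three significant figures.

After mixing, C = (6050·0.1400 + 491.0·32.70) / 6541 = 16900/6541 = 2.584 mg/L; combined flow 6541 L/s.
Travel time t = 7.05·1000 / 0.95 = 7421 s = 2.061 h.
Half-life 9.69 h → k = ln 2 / 9.69 = 0.07153 h⁻¹ = 1.717 d⁻¹.
After decay, C = 2.584 × e^(−kt) = 2.584 × 0.8629 = 2.230 mg/L.
Second outfall: C = (6541·2.230 + 543.0·30.10)/7084 = 4.366 mg/L.

4.37 mg/L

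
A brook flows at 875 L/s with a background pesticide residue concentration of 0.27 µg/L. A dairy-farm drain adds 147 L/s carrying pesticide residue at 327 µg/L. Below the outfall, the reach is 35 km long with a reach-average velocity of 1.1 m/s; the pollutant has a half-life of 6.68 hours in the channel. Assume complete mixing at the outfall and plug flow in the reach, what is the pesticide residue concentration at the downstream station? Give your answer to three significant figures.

18.9 µg/L

Flow-weighted average: C = (875.0·0.2700 + 147.0·327.0) / 1022 = 48310/1022 = 47.27 µg/L.
Travel time t = 35·1000 / 1.1 = 31820 s = 8.838 h.
Half-life 6.68 h → k = ln 2 / 6.68 = 0.1038 h⁻¹ = 2.490 d⁻¹.
First-order decay: C = 47.27·exp(−k·t) = 47.27·0.3997 = 18.89 µg/L.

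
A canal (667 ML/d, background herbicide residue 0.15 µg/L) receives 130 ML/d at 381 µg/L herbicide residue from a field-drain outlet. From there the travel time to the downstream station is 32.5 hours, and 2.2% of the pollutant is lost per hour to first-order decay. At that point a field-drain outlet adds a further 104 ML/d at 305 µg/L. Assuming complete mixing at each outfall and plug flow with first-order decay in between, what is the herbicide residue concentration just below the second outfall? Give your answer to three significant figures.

After mixing, C = (667.0·0.1500 + 130.0·381.0) / 797.0 = 49630/797.0 = 62.27 µg/L; combined flow 797.0 ML/d.
2.2%/h lost → k = −ln(1 − 0.022) = 0.02225 h⁻¹.
After decay, C = 62.27 × e^(−kt) = 62.27 × 0.4853 = 30.22 µg/L.
At the second outfall, C = (797.0·30.22 + 104.0·305.0) / (797.0 + 104.0) = 61.94 µg/L.

61.9 µg/L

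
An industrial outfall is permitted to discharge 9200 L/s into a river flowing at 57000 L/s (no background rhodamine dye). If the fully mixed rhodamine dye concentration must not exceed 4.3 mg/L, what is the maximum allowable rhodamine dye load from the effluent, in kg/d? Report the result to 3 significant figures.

Mass balance at the limit: 57000·0 + 9200·Cₑ = 66200·4.3 → Cₑ = 30.94 mg/L.
9200 L/s = 9.200 m³/s. Load = 9.200 m³/s × 30.94 g/m³ × 86 400 s/d = 24590 kg/d.

24600 kg/d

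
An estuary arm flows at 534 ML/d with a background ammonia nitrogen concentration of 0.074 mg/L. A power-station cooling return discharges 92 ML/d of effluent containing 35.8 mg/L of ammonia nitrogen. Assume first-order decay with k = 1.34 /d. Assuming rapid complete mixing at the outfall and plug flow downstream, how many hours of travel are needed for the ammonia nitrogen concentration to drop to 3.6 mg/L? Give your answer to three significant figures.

7.01 h

Flow-weighted average: C = (534.0·0.07400 + 92.00·35.80) / 626.0 = 3333/626.0 = 5.324 mg/L.
5.324·exp(−k·t) = 3.6 → t = ln(5.324/3.6)/k = 25240 s = 7.010 h.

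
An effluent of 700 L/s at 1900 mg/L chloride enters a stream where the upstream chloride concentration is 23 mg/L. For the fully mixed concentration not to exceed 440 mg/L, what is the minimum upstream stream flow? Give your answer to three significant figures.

2450 L/s

Set C_mix = 440: (Q·23.00 + 700.0·1900) / (Q + 700.0) = 440
→ Q = 700.0·(1900 − 440)/(440 − 23.00) = 2451 L/s.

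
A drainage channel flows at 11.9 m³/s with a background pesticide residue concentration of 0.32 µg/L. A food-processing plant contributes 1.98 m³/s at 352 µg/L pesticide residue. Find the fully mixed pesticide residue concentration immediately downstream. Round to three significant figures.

Flow-weighted average: C = (11.90·0.3200 + 1.980·352.0) / 13.88 = 700.8/13.88 = 50.49 µg/L.

50.5 µg/L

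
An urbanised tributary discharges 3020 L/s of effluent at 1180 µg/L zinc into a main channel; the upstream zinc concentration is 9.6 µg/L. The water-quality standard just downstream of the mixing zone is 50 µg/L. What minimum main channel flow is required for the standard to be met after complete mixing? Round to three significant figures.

84500 L/s

Set C_mix = 50: (Q·9.600 + 3020·1180) / (Q + 3020) = 50
→ Q = 3020·(1180 − 50)/(50 − 9.600) = 84470 L/s.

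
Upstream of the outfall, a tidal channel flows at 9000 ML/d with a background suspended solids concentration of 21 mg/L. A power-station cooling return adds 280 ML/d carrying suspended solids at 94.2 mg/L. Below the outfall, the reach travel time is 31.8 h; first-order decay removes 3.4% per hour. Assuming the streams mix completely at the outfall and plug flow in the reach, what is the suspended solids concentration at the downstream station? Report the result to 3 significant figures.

7.73 mg/L

Mass balance: C = (9000·21.00 + 280.0·94.20) / 9280 = 215400/9280 = 23.21 mg/L.
3.4%/h lost → k = −ln(1 − 0.034) = 0.03459 h⁻¹.
Decay over the reach: 23.21·exp(−kt) = 23.21·0.3329 = 7.725 mg/L.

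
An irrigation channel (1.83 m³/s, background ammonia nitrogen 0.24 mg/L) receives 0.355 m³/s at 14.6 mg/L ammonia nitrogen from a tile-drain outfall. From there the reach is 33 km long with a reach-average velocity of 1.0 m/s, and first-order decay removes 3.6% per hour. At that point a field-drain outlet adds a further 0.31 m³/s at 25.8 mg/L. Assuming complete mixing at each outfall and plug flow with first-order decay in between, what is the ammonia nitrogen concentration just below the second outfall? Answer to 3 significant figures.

Mixed concentration C = ΣQC/ΣQ = (1.830·0.2400 + 0.3550·14.60) / 2.185 = 5.622/2.185 = 2.573 mg/L; combined flow 2.185 m³/s.
Travel time t = 33·1000 / 1.0 = 33000 s = 9.167 h.
3.6%/h lost → k = −ln(1 − 0.036) = 0.03666 h⁻¹.
Applying C = C₀e^(−kt): 2.573 × 0.7146 = 1.839 mg/L.
At the second outfall, C = (2.185·1.839 + 0.3100·25.80) / (2.185 + 0.3100) = 4.816 mg/L.

4.82 mg/L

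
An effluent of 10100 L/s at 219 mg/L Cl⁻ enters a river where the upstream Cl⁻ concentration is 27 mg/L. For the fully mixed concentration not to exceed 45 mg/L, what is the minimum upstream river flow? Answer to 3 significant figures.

97600 L/s

Set C_mix = 45: (Q·27.00 + 10100·219.0) / (Q + 10100) = 45
→ Q = 10100·(219.0 − 45)/(45 − 27.00) = 97630 L/s.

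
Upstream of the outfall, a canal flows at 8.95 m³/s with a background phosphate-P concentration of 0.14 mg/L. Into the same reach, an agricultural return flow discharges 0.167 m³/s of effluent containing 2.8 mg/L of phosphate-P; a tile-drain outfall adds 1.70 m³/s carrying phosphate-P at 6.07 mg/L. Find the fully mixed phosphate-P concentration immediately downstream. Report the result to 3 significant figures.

Flow-weighted average: C = (8.950·0.1400 + 0.1670·2.800 + 1.700·6.070) / 10.82 = 12.04/10.82 = 1.113 mg/L.

1.11 mg/L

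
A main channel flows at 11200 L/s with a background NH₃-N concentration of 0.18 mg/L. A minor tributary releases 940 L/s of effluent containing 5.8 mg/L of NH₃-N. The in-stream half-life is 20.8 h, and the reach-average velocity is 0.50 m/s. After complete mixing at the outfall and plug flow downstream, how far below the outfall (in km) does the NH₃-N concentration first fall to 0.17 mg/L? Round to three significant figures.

69.5 km

Mass balance: C = (11200·0.1800 + 940.0·5.800) / 12140 = 7468/12140 = 0.6152 mg/L.
Half-life 20.8 h → k = ln 2 / 20.8 = 0.03332 h⁻¹ = 0.7998 d⁻¹.
Set 0.6152·exp(−k·t) = 0.17 → t = ln(0.6152/0.17)/k = 138900 s = 38.59 h.
Distance = v·t = 0.50·138900 = 69470 m = 69.47 km.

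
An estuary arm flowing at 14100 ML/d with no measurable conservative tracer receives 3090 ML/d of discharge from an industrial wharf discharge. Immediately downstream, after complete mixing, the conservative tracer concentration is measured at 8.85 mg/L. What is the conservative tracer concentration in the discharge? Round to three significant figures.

Mass balance: 14100·0 + 3090·Cₑ = 17190·8.850
→ Cₑ = (17190·8.850 − 14100·0) / 3090 = 49.23 mg/L.

49.2 mg/L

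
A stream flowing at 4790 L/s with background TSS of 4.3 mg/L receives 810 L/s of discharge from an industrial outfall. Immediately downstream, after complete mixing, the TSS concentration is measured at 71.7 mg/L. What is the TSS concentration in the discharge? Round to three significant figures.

470 mg/L

Mass balance: 4790·4.300 + 810.0·Cₑ = 5600·71.70
→ Cₑ = (5600·71.70 − 4790·4.300) / 810.0 = 470.3 mg/L.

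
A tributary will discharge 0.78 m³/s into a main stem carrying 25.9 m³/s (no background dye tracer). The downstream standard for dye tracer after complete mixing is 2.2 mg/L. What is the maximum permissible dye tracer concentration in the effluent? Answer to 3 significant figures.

75.3 mg/L

At the limit, (Qr·Cr + Qe·Cₑ)/(Qr + Qe) = 2.2:
Cₑ = (26.68·2.2 − 25.90·0) / 0.7800 = 75.25 mg/L.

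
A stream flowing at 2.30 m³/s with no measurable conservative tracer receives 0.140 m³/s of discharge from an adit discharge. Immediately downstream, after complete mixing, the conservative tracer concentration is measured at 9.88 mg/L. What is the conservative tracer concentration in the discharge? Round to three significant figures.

Mass balance: 2.300·0 + 0.1400·Cₑ = 2.440·9.880
→ Cₑ = (2.440·9.880 − 2.300·0) / 0.1400 = 172.2 mg/L.

172 mg/L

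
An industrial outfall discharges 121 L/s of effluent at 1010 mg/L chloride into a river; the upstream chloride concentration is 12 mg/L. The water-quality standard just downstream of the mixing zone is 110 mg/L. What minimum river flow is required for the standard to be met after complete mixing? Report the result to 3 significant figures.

1110 L/s

Set C_mix = 110: (Q·12.00 + 121.0·1010) / (Q + 121.0) = 110
→ Q = 121.0·(1010 − 110)/(110 − 12.00) = 1111 L/s.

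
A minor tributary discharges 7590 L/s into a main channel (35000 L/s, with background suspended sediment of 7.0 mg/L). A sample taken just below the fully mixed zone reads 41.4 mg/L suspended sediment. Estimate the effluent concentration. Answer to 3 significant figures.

Mass balance: 35000·7.000 + 7590·Cₑ = 42590·41.40
→ Cₑ = (42590·41.40 − 35000·7.000) / 7590 = 200.0 mg/L.

200 mg/L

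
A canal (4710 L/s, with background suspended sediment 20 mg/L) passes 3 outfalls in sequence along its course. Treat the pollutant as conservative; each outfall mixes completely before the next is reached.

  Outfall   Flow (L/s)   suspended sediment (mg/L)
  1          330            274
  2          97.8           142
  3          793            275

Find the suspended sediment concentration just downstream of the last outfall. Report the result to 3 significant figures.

70.2 mg/L

Outfall 1: combined Q = 5040 L/s; C = (4710·20.00 + 330.0·274.0)/5040 = 36.63 mg/L.
Outfall 2: combined Q = 5138 L/s; C = (5040·36.63 + 97.80·142.0)/5138 = 38.64 mg/L.
Outfall 3: combined Q = 5931 L/s; C = (5138·38.64 + 793.0·275.0)/5931 = 70.24 mg/L.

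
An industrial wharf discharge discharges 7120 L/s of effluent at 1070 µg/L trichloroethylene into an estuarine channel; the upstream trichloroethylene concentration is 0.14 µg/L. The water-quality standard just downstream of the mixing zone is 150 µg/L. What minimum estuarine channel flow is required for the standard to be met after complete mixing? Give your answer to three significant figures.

43700 L/s

Set C_mix = 150: (Q·0.1400 + 7120·1070) / (Q + 7120) = 150
→ Q = 7120·(1070 − 150)/(150 − 0.1400) = 43710 L/s.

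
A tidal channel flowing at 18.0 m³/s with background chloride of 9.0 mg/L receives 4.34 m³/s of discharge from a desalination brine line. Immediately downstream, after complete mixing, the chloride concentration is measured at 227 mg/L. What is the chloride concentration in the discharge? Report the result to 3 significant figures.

1130 mg/L

Mass balance: 18.00·9.000 + 4.340·Cₑ = 22.34·227.0
→ Cₑ = (22.34·227.0 − 18.00·9.000) / 4.340 = 1131 mg/L.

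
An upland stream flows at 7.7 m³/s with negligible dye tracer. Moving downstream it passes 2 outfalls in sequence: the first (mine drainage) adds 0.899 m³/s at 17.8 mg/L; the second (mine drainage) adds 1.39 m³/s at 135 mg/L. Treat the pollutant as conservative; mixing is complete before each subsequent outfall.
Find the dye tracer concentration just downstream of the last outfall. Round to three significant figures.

Outfall 1: combined Q = 8.599 m³/s; C = (7.700·0 + 0.8990·17.80)/8.599 = 1.861 mg/L.
Outfall 2: combined Q = 9.989 m³/s; C = (8.599·1.861 + 1.390·135.0)/9.989 = 20.39 mg/L.

20.4 mg/L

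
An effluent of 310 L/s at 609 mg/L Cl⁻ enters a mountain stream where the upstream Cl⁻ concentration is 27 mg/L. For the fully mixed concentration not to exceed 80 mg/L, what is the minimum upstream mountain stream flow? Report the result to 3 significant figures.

3090 L/s

Set C_mix = 80: (Q·27.00 + 310.0·609.0) / (Q + 310.0) = 80
→ Q = 310.0·(609.0 − 80)/(80 − 27.00) = 3094 L/s.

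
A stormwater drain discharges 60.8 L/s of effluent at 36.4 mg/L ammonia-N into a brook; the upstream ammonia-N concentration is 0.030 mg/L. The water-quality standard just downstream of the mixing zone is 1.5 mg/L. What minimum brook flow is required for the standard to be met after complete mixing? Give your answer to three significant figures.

Set C_mix = 1.5: (Q·0.03000 + 60.80·36.40) / (Q + 60.80) = 1.5
→ Q = 60.80·(36.40 − 1.5)/(1.5 − 0.03000) = 1443 L/s.

1440 L/s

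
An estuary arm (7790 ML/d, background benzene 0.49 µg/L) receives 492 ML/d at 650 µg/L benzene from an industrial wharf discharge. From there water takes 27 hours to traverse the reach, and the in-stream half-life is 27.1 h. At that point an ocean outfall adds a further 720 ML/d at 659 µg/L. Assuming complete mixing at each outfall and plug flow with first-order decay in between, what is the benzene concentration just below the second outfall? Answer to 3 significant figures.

70.7 µg/L

Mass balance: C = (7790·0.4900 + 492.0·650.0) / 8282 = 323600/8282 = 39.07 µg/L; combined flow 8282 ML/d.
Half-life 27.1 h → k = ln 2 / 27.1 = 0.02558 h⁻¹ = 0.6139 d⁻¹.
Applying C = C₀e^(−kt): 39.07 × 0.5013 = 19.59 µg/L.
Second outfall: C = (8282·19.59 + 720.0·659.0)/9002 = 70.73 µg/L.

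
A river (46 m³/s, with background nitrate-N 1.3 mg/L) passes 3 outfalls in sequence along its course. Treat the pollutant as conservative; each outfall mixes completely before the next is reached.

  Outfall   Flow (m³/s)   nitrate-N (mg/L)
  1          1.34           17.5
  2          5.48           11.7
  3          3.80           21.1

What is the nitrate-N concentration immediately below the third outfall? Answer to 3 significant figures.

After outfall 1: Q = 46.00 + 1.340 = 47.34 m³/s; C = (46.00·1.300 + 1.340·17.50)/47.34 = 1.759 mg/L.
After outfall 2: Q = 47.34 + 5.480 = 52.82 m³/s; C = (47.34·1.759 + 5.480·11.70)/52.82 = 2.790 mg/L.
After outfall 3: Q = 52.82 + 3.800 = 56.62 m³/s; C = (52.82·2.790 + 3.800·21.10)/56.62 = 4.019 mg/L.

4.02 mg/L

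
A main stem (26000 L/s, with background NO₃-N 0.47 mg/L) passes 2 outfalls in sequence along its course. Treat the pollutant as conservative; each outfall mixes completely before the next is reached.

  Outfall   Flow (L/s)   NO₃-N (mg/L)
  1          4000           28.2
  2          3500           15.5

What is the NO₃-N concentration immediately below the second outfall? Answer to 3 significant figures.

5.35 mg/L

Below outfall 1: Q → 30000 L/s, C = (26000·0.4700 + 4000·28.20)/30000 = 4.167 mg/L.
Below outfall 2: Q → 33500 L/s, C = (30000·4.167 + 3500·15.50)/33500 = 5.351 mg/L.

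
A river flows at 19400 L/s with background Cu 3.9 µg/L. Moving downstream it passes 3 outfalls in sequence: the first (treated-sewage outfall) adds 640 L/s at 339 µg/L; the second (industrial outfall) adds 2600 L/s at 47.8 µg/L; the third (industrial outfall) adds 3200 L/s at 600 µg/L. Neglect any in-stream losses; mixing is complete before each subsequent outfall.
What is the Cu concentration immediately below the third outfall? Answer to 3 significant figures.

Outfall 1: combined Q = 20040 L/s; C = (19400·3.900 + 640.0·339.0)/20040 = 14.60 µg/L.
Outfall 2: combined Q = 22640 L/s; C = (20040·14.60 + 2600·47.80)/22640 = 18.41 µg/L.
Outfall 3: combined Q = 25840 L/s; C = (22640·18.41 + 3200·600.0)/25840 = 90.44 µg/L.

90.4 µg/L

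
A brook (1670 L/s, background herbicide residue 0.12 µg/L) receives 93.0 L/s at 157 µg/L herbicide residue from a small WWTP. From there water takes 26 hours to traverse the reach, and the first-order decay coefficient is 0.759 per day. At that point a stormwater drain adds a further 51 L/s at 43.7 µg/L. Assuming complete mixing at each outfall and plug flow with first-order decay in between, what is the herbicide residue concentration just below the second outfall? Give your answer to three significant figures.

Conservation of mass: C = (1670·0.1200 + 93.00·157.0) / 1763 = 14800/1763 = 8.396 µg/L; combined flow 1763 L/s.
After decay, C = 8.396 × e^(−kt) = 8.396 × 0.4394 = 3.689 µg/L.
At the second outfall, C = (1763·3.689 + 51.00·43.70) / (1763 + 51.00) = 4.814 µg/L.

4.81 µg/L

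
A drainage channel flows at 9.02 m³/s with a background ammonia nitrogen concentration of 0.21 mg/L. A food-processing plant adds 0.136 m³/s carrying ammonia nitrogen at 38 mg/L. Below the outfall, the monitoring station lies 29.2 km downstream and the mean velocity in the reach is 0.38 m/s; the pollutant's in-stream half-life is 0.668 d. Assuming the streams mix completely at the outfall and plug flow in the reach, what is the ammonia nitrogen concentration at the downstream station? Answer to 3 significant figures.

0.307 mg/L

Mass balance: C = (9.020·0.2100 + 0.1360·38.00) / 9.156 = 7.062/9.156 = 0.7713 mg/L.
Travel time t = 29.2·1000 / 0.38 = 76840 s = 21.35 h.
Half-life 0.668 d → k = ln 2 / 0.668 = 1.038 d⁻¹.
Decay over the reach: 0.7713·exp(−kt) = 0.7713·0.3974 = 0.3065 mg/L.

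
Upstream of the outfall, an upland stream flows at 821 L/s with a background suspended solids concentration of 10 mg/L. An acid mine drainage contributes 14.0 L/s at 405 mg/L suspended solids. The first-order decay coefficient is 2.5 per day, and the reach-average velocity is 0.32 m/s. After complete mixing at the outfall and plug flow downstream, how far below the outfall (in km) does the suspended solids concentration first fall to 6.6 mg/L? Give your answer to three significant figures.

10.2 km

After mixing, C = (821.0·10.00 + 14.00·405.0) / 835.0 = 13880/835.0 = 16.62 mg/L.
Set 16.62·exp(−k·t) = 6.6 → t = ln(16.62/6.6)/k = 31920 s = 8.868 h.
Distance = v·t = 0.32·31920 = 10220 m = 10.22 km.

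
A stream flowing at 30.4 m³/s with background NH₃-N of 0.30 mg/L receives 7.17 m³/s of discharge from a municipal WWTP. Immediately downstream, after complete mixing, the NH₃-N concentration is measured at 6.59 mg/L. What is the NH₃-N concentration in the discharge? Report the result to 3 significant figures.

Mass balance: 30.40·0.3000 + 7.170·Cₑ = 37.57·6.590
→ Cₑ = (37.57·6.590 − 30.40·0.3000) / 7.170 = 33.26 mg/L.

33.3 mg/L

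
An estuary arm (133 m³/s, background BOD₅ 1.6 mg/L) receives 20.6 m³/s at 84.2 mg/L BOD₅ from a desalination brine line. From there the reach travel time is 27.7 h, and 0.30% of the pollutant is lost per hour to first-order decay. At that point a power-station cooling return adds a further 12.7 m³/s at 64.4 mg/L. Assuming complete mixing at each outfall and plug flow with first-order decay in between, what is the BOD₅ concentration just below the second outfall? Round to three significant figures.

After mixing, C = (133.0·1.600 + 20.60·84.20) / 153.6 = 1947/153.6 = 12.68 mg/L; combined flow 153.6 m³/s.
0.30%/h lost → k = −ln(1 − 0.003) = 0.003005 h⁻¹.
Decay over the reach: 12.68·exp(−kt) = 12.68·0.9201 = 11.67 mg/L.
Second outfall: C = (153.6·11.67 + 12.70·64.40)/166.3 = 15.69 mg/L.

15.7 mg/L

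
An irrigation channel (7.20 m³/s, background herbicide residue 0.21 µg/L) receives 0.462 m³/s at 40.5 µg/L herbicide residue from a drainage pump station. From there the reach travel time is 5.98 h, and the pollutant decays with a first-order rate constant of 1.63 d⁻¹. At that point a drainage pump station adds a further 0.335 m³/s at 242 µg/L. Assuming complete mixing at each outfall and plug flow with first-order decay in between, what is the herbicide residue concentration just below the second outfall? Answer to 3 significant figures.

11.8 µg/L

Conservation of mass: C = (7.200·0.2100 + 0.4620·40.50) / 7.662 = 20.22/7.662 = 2.639 µg/L; combined flow 7.662 m³/s.
Decay over the reach: 2.639·exp(−kt) = 2.639·0.6662 = 1.758 µg/L.
At the second outfall, C = (7.662·1.758 + 0.3350·242.0) / (7.662 + 0.3350) = 11.82 µg/L.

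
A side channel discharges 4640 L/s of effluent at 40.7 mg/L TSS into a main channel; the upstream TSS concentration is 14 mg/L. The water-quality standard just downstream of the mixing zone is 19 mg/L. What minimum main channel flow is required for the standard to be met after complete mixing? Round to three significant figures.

Set C_mix = 19: (Q·14.00 + 4640·40.70) / (Q + 4640) = 19
→ Q = 4640·(40.70 − 19)/(19 − 14.00) = 20140 L/s.

20100 L/s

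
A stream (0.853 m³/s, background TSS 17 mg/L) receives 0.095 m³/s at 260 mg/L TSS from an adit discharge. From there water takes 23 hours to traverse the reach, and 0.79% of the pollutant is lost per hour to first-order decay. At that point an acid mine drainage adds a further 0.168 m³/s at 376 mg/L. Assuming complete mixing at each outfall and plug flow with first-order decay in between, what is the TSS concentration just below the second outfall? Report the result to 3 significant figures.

85.9 mg/L

Conservation of mass: C = (0.8530·17.00 + 0.09500·260.0) / 0.9480 = 39.20/0.9480 = 41.35 mg/L; combined flow 0.9480 m³/s.
0.79%/h lost → k = −ln(1 − 0.0079) = 0.007931 h⁻¹.
Applying C = C₀e^(−kt): 41.35 × 0.8333 = 34.46 mg/L.
At the second outfall, C = (0.9480·34.46 + 0.1680·376.0) / (0.9480 + 0.1680) = 85.87 mg/L.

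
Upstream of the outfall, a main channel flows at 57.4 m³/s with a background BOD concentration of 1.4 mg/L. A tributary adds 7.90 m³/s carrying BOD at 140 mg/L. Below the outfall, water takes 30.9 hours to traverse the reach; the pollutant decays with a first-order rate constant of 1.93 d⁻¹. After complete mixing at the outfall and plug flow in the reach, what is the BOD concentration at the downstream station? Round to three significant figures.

1.51 mg/L

Mixed concentration C = ΣQC/ΣQ = (57.40·1.400 + 7.900·140.0) / 65.30 = 1186/65.30 = 18.17 mg/L.
First-order decay: C = 18.17·exp(−k·t) = 18.17·0.08334 = 1.514 mg/L.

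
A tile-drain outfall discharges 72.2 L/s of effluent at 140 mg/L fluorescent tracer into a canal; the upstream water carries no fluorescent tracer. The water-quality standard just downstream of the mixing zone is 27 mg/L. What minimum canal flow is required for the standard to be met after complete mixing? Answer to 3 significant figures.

302 L/s

Set C_mix = 27: (Q·0 + 72.20·140.0) / (Q + 72.20) = 27
→ Q = 72.20·(140.0 − 27)/(27 − 0) = 302.2 L/s.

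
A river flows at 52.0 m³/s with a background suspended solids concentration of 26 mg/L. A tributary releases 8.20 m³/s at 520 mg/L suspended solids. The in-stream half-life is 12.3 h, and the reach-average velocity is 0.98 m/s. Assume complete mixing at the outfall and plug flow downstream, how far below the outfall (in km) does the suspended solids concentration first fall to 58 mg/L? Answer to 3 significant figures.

29.8 km

Mass balance: C = (52.00·26.00 + 8.200·520.0) / 60.20 = 5616/60.20 = 93.29 mg/L.
Half-life 12.3 h → k = ln 2 / 12.3 = 0.05635 h⁻¹ = 1.352 d⁻¹.
Set 93.29·exp(−k·t) = 58 → t = ln(93.29/58)/k = 30360 s = 8.434 h.
Distance = v·t = 0.98·30360 = 29750 m = 29.75 km.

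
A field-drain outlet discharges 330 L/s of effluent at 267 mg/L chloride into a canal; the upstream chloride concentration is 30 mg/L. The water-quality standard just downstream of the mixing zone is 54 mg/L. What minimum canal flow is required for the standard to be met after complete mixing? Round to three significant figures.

Set C_mix = 54: (Q·30.00 + 330.0·267.0) / (Q + 330.0) = 54
→ Q = 330.0·(267.0 − 54)/(54 − 30.00) = 2929 L/s.

2930 L/s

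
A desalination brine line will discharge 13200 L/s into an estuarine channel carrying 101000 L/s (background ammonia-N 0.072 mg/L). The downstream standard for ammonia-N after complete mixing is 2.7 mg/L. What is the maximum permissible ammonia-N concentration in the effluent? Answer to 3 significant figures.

At the limit, (Qr·Cr + Qe·Cₑ)/(Qr + Qe) = 2.7:
Cₑ = (114200·2.7 − 101000·0.07200) / 13200 = 22.81 mg/L.

22.8 mg/L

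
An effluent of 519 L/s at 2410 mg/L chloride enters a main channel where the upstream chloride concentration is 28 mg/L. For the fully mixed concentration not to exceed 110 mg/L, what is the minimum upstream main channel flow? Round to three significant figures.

14600 L/s

Set C_mix = 110: (Q·28.00 + 519.0·2410) / (Q + 519.0) = 110
→ Q = 519.0·(2410 − 110)/(110 − 28.00) = 14560 L/s.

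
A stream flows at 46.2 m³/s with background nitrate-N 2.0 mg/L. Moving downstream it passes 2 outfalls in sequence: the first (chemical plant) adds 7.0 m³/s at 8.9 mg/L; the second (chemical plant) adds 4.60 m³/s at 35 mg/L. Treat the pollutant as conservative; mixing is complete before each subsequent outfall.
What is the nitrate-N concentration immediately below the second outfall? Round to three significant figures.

5.46 mg/L

After outfall 1: Q = 46.20 + 7.000 = 53.20 m³/s; C = (46.20·2.000 + 7.000·8.900)/53.20 = 2.908 mg/L.
After outfall 2: Q = 53.20 + 4.600 = 57.80 m³/s; C = (53.20·2.908 + 4.600·35.00)/57.80 = 5.462 mg/L.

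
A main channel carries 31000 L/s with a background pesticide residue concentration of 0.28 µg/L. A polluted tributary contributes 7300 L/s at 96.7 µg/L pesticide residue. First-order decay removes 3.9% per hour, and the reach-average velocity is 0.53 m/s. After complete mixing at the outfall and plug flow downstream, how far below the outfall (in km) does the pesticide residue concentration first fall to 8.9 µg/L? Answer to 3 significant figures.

After mixing, C = (31000·0.2800 + 7300·96.70) / 38300 = 714600/38300 = 18.66 µg/L.
3.9%/h lost → k = −ln(1 − 0.039) = 0.03978 h⁻¹.
Set 18.66·exp(−k·t) = 8.9 → t = ln(18.66/8.9)/k = 66990 s = 18.61 h.
Distance = v·t = 0.53·66990 = 35500 m = 35.50 km.

35.5 km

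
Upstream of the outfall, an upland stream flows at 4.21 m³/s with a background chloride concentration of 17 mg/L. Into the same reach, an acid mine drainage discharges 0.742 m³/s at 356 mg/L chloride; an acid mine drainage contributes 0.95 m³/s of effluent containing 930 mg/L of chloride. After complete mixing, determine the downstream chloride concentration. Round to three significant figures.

207 mg/L

Conservation of mass: C = (4.210·17.00 + 0.7420·356.0 + 0.9500·930.0) / 5.902 = 1219/5.902 = 206.6 mg/L.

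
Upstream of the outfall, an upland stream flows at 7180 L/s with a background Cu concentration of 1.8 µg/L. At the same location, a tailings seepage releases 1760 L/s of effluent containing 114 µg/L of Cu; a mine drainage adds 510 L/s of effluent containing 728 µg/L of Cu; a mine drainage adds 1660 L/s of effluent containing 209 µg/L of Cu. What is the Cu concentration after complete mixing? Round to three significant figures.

Conservation of mass: C = (7180·1.800 + 1760·114.0 + 510.0·728.0 + 1660·209.0) / 11110 = 931800/11110 = 83.87 µg/L.

83.9 µg/L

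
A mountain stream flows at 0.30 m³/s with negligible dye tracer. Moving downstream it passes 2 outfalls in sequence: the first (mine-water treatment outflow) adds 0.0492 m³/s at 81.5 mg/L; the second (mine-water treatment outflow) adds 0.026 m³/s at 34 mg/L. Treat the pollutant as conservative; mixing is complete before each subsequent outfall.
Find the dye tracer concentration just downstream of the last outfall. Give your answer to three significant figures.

Outfall 1: combined Q = 0.3492 m³/s; C = (0.3000·0 + 0.04920·81.50)/0.3492 = 11.48 mg/L.
Outfall 2: combined Q = 0.3752 m³/s; C = (0.3492·11.48 + 0.02600·34.00)/0.3752 = 13.04 mg/L.

13.0 mg/L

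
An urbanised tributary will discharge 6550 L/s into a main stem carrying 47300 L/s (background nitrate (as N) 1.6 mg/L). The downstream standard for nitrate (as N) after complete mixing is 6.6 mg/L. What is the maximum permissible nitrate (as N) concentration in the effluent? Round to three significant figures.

At the limit, (Qr·Cr + Qe·Cₑ)/(Qr + Qe) = 6.6:
Cₑ = (53850·6.6 − 47300·1.600) / 6550 = 42.71 mg/L.

42.7 mg/L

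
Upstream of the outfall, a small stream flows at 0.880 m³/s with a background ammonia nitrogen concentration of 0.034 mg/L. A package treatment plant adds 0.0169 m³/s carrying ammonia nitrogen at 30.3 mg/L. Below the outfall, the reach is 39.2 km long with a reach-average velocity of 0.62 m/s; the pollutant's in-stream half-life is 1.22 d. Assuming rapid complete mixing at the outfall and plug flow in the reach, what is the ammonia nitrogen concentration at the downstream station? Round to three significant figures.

Conservation of mass: C = (0.8800·0.03400 + 0.01690·30.30) / 0.8969 = 0.5420/0.8969 = 0.6043 mg/L.
Travel time t = 39.2·1000 / 0.62 = 63230 s = 17.56 h.
Half-life 1.22 d → k = ln 2 / 1.22 = 0.5682 d⁻¹.
Decay over the reach: 0.6043·exp(−kt) = 0.6043·0.6598 = 0.3987 mg/L.

0.399 mg/L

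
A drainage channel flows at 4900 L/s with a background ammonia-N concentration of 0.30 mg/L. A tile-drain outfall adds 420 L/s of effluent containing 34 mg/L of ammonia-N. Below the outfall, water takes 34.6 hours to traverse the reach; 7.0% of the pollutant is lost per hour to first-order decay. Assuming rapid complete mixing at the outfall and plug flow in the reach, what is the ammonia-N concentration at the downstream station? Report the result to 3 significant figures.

Conservation of mass: C = (4900·0.3000 + 420.0·34.00) / 5320 = 15750/5320 = 2.961 mg/L.
7.0%/h lost → k = −ln(1 − 0.07) = 0.07257 h⁻¹.
After decay, C = 2.961 × e^(−kt) = 2.961 × 0.08119 = 0.2404 mg/L.

0.240 mg/L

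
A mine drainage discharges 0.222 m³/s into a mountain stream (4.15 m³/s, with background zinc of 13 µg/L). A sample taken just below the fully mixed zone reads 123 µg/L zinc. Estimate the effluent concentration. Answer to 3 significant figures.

2180 µg/L

Mass balance: 4.150·13.00 + 0.2220·Cₑ = 4.372·123.0
→ Cₑ = (4.372·123.0 − 4.150·13.00) / 0.2220 = 2179 µg/L.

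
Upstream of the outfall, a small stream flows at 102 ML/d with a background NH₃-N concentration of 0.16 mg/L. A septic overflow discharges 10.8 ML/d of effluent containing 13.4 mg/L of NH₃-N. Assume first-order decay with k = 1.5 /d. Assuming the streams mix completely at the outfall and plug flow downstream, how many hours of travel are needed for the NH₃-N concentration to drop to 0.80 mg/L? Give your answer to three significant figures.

9.27 h

Conservation of mass: C = (102.0·0.1600 + 10.80·13.40) / 112.8 = 161.0/112.8 = 1.428 mg/L.
1.428·exp(−k·t) = 0.80 → t = ln(1.428/0.80)/k = 33360 s = 9.267 h.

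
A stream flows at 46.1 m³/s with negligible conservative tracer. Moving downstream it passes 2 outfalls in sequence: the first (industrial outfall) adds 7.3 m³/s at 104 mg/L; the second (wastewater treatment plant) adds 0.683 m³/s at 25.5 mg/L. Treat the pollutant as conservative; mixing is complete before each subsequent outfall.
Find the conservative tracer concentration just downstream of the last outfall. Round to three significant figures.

Below outfall 1: Q → 53.40 m³/s, C = (46.10·0 + 7.300·104.0)/53.40 = 14.22 mg/L.
Below outfall 2: Q → 54.08 m³/s, C = (53.40·14.22 + 0.6830·25.50)/54.08 = 14.36 mg/L.

14.4 mg/L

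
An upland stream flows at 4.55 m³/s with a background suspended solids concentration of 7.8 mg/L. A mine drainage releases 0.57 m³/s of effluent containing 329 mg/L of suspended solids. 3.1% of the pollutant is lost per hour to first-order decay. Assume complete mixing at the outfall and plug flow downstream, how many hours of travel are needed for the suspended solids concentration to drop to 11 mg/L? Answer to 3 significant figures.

Conservation of mass: C = (4.550·7.800 + 0.5700·329.0) / 5.120 = 223.0/5.120 = 43.56 mg/L.
3.1%/h lost → k = −ln(1 − 0.031) = 0.03149 h⁻¹.
43.56·exp(−k·t) = 11 → t = ln(43.56/11)/k = 157300 s = 43.70 h.

43.7 h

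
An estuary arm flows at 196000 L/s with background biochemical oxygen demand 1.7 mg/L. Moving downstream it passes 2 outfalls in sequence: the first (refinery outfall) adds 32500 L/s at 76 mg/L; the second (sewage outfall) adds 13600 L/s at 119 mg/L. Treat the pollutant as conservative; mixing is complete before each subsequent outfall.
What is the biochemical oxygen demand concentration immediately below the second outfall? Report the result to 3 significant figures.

18.3 mg/L

Below outfall 1: Q → 228500 L/s, C = (196000·1.700 + 32500·76.00)/228500 = 12.27 mg/L.
Below outfall 2: Q → 242100 L/s, C = (228500·12.27 + 13600·119.0)/242100 = 18.26 mg/L.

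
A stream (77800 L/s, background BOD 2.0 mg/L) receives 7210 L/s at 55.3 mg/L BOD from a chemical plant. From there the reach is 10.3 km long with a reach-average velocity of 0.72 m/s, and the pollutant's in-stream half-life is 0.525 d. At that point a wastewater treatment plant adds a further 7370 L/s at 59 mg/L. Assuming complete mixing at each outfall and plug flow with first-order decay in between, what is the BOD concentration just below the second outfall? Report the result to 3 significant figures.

9.53 mg/L

After mixing, C = (77800·2.000 + 7210·55.30) / 85010 = 554300/85010 = 6.521 mg/L; combined flow 85010 L/s.
Travel time t = 10.3·1000 / 0.72 = 14310 s = 3.974 h.
Half-life 0.525 d → k = ln 2 / 0.525 = 1.320 d⁻¹.
Applying C = C₀e^(−kt): 6.521 × 0.8036 = 5.240 mg/L.
Second outfall: C = (85010·5.240 + 7370·59.00)/92380 = 9.529 mg/L.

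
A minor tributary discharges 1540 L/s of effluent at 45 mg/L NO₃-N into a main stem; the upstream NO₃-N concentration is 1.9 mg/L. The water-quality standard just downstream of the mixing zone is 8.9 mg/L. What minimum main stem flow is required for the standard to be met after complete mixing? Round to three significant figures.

7940 L/s

Set C_mix = 8.9: (Q·1.900 + 1540·45.00) / (Q + 1540) = 8.9
→ Q = 1540·(45.00 − 8.9)/(8.9 − 1.900) = 7942 L/s.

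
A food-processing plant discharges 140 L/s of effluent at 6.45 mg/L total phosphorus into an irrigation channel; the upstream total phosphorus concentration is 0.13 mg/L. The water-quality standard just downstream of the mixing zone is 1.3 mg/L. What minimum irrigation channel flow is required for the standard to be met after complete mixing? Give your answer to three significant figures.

Set C_mix = 1.3: (Q·0.1300 + 140.0·6.450) / (Q + 140.0) = 1.3
→ Q = 140.0·(6.450 − 1.3)/(1.3 − 0.1300) = 616.2 L/s.

616 L/s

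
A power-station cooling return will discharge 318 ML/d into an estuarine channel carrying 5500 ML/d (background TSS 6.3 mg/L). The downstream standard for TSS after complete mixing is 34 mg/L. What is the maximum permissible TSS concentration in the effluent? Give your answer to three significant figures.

At the limit, (Qr·Cr + Qe·Cₑ)/(Qr + Qe) = 34:
Cₑ = (5818·34 − 5500·6.300) / 318.0 = 513.1 mg/L.

513 mg/L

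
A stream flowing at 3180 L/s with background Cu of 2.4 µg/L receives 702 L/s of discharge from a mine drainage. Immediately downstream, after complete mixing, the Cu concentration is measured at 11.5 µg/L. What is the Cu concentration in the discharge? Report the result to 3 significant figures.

Mass balance: 3180·2.400 + 702.0·Cₑ = 3882·11.50
→ Cₑ = (3882·11.50 − 3180·2.400) / 702.0 = 52.72 µg/L.

52.7 µg/L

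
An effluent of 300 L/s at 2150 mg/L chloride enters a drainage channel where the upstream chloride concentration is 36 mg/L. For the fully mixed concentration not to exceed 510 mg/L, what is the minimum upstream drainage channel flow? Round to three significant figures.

Set C_mix = 510: (Q·36.00 + 300.0·2150) / (Q + 300.0) = 510
→ Q = 300.0·(2150 − 510)/(510 − 36.00) = 1038 L/s.

1040 L/s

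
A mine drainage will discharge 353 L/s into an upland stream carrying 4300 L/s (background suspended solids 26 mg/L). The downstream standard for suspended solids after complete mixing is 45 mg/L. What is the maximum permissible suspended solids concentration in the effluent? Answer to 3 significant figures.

At the limit, (Qr·Cr + Qe·Cₑ)/(Qr + Qe) = 45:
Cₑ = (4653·45 − 4300·26.00) / 353.0 = 276.4 mg/L.

276 mg/L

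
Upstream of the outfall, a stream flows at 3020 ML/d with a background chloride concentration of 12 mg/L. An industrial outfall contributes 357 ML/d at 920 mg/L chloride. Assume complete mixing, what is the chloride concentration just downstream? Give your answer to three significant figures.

After mixing, C = (3020·12.00 + 357.0·920.0) / 3377 = 364700/3377 = 108.0 mg/L.

108 mg/L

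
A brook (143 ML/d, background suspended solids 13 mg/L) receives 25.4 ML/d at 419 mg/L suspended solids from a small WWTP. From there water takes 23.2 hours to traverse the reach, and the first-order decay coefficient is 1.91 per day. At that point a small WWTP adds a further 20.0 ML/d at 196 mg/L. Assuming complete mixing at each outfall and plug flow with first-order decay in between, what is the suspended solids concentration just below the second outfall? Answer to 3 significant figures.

31.3 mg/L

After mixing, C = (143.0·13.00 + 25.40·419.0) / 168.4 = 12500/168.4 = 74.24 mg/L; combined flow 168.4 ML/d.
Decay over the reach: 74.24·exp(−kt) = 74.24·0.1578 = 11.72 mg/L.
At the second outfall, C = (168.4·11.72 + 20.00·196.0) / (168.4 + 20.00) = 31.28 mg/L.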